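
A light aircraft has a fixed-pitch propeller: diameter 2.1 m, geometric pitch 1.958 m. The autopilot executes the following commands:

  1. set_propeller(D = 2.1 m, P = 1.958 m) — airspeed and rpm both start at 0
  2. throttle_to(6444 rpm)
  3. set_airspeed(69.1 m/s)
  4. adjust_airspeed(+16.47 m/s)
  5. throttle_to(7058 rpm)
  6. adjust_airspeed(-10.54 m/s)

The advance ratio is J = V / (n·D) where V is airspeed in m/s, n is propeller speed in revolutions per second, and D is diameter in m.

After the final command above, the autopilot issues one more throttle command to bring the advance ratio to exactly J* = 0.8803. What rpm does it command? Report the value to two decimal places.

set_propeller: D = 2.1 m, P = 1.958 m (p = P/D = 0.932381); state ← (V=0, rpm=0)
throttle_to(6444): rpm ← 6444
set_airspeed(69.1): V ← 69.1 m/s
adjust_airspeed(+16.47): V ← 69.1 +16.47 = 85.57 m/s
throttle_to(7058): rpm ← 7058
adjust_airspeed(-10.54): V ← 85.57 -10.54 = 75.03 m/s
final state: V = 75.03 m/s, rpm = 7058 → n = rpm/60 = 117.633333 rev/s
target J* = 0.8803; solve J* = V/(n·D) for n: n = V/(J*·D) = 75.03/(0.8803 × 2.1) = 40.586813 rev/s
rpm = 60·n = 2435.208776

rpm = 2435.21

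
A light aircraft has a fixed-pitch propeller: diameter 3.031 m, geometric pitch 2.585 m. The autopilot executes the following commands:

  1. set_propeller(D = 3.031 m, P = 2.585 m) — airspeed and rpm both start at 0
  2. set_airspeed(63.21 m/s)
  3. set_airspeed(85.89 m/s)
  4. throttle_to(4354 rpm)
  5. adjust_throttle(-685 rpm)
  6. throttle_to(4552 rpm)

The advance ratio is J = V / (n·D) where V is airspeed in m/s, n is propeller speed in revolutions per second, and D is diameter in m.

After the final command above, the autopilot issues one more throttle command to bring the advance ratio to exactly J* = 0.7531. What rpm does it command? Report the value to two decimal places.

rpm = 2257.64

set_propeller: D = 3.031 m, P = 2.585 m (p = P/D = 0.852854); state ← (V=0, rpm=0)
set_airspeed(63.21): V ← 63.21 m/s
set_airspeed(85.89): V ← 85.89 m/s
throttle_to(4354): rpm ← 4354
adjust_throttle(-685): rpm ← 4354 -685 = 3669
throttle_to(4552): rpm ← 4552
final state: V = 85.89 m/s, rpm = 4552 → n = rpm/60 = 75.866667 rev/s
target J* = 0.7531; solve J* = V/(n·D) for n: n = V/(J*·D) = 85.89/(0.7531 × 3.031) = 37.627383 rev/s
rpm = 60·n = 2257.643005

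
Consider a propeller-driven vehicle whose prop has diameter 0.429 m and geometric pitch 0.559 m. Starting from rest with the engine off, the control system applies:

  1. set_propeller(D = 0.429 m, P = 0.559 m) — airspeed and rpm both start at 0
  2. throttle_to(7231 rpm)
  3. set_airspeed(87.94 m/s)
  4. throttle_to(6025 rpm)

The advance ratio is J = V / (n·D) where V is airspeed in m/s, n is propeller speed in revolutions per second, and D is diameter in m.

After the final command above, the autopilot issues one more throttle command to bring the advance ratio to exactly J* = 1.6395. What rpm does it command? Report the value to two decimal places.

set_propeller: D = 0.429 m, P = 0.559 m (p = P/D = 1.303030); state ← (V=0, rpm=0)
throttle_to(7231): rpm ← 7231
set_airspeed(87.94): V ← 87.94 m/s
throttle_to(6025): rpm ← 6025
final state: V = 87.94 m/s, rpm = 6025 → n = rpm/60 = 100.416667 rev/s
target J* = 1.6395; solve J* = V/(n·D) for n: n = V/(J*·D) = 87.94/(1.6395 × 0.429) = 125.031012 rev/s
rpm = 60·n = 7501.860750

rpm = 7501.86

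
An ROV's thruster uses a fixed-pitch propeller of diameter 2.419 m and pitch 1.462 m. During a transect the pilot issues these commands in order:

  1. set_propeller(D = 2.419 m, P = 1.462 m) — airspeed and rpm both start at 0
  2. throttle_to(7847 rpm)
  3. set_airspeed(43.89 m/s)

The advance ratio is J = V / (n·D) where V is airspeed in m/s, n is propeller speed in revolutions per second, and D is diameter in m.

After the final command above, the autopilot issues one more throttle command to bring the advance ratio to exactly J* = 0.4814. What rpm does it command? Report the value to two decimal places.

rpm = 2261.39

set_propeller: D = 2.419 m, P = 1.462 m (p = P/D = 0.604382); state ← (V=0, rpm=0)
throttle_to(7847): rpm ← 7847
set_airspeed(43.89): V ← 43.89 m/s
final state: V = 43.89 m/s, rpm = 7847 → n = rpm/60 = 130.783333 rev/s
target J* = 0.4814; solve J* = V/(n·D) for n: n = V/(J*·D) = 43.89/(0.4814 × 2.419) = 37.689782 rev/s
rpm = 60·n = 2261.386926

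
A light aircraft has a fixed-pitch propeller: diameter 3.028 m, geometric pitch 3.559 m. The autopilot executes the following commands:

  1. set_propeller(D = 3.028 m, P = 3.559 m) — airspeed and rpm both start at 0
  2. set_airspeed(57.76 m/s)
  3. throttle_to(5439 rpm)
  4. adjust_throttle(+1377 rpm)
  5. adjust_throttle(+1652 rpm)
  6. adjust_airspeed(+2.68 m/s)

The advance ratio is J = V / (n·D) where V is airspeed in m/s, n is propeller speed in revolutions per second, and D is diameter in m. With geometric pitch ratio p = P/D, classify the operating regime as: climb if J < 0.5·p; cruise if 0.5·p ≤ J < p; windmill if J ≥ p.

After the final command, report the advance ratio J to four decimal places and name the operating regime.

J = 0.1414, regime = climb

set_propeller: D = 3.028 m, P = 3.559 m (p = P/D = 1.175363); state ← (V=0, rpm=0)
set_airspeed(57.76): V ← 57.76 m/s
throttle_to(5439): rpm ← 5439
adjust_throttle(+1377): rpm ← 5439 +1377 = 6816
adjust_throttle(+1652): rpm ← 6816 +1652 = 8468
adjust_airspeed(+2.68): V ← 57.76 +2.68 = 60.44 m/s
final state: V = 60.44 m/s, rpm = 8468 → n = rpm/60 = 141.133333 rev/s
J = V / (n·D) = 60.44 / (141.133333 × 3.028) = 0.141429
regime bands: climb J<0.5877 | cruise [0.5877, 1.1754) | windmill J≥1.1754
J = 0.1414 → climb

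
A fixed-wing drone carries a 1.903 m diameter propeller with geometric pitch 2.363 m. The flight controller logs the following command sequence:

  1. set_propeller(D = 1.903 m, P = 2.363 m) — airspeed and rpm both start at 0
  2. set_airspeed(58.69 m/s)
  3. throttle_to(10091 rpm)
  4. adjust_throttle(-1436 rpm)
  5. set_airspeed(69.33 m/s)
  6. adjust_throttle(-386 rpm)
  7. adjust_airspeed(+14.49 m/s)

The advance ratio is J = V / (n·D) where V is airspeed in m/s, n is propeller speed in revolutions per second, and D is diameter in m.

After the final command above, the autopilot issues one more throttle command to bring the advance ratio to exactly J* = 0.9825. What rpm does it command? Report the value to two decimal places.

set_propeller: D = 1.903 m, P = 2.363 m (p = P/D = 1.241724); state ← (V=0, rpm=0)
set_airspeed(58.69): V ← 58.69 m/s
throttle_to(10091): rpm ← 10091
adjust_throttle(-1436): rpm ← 10091 -1436 = 8655
set_airspeed(69.33): V ← 69.33 m/s
adjust_throttle(-386): rpm ← 8655 -386 = 8269
adjust_airspeed(+14.49): V ← 69.33 +14.49 = 83.82 m/s
final state: V = 83.82 m/s, rpm = 8269 → n = rpm/60 = 137.816667 rev/s
target J* = 0.9825; solve J* = V/(n·D) for n: n = V/(J*·D) = 83.82/(0.9825 × 1.903) = 44.830781 rev/s
rpm = 60·n = 2689.846887

rpm = 2689.85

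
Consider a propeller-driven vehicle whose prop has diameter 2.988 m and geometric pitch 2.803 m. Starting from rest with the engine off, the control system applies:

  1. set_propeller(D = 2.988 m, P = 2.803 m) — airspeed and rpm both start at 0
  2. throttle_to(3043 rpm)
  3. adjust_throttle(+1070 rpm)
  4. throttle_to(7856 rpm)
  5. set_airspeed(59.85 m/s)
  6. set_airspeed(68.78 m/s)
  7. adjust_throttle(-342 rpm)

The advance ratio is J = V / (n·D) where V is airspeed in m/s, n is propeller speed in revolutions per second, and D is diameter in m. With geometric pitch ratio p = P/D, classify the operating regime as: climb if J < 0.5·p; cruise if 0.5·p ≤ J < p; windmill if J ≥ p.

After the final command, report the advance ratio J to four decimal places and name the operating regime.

J = 0.1838, regime = climb

set_propeller: D = 2.988 m, P = 2.803 m (p = P/D = 0.938086); state ← (V=0, rpm=0)
throttle_to(3043): rpm ← 3043
adjust_throttle(+1070): rpm ← 3043 +1070 = 4113
throttle_to(7856): rpm ← 7856
set_airspeed(59.85): V ← 59.85 m/s
set_airspeed(68.78): V ← 68.78 m/s
adjust_throttle(-342): rpm ← 7856 -342 = 7514
final state: V = 68.78 m/s, rpm = 7514 → n = rpm/60 = 125.233333 rev/s
J = V / (n·D) = 68.78 / (125.233333 × 2.988) = 0.183807
regime bands: climb J<0.4690 | cruise [0.4690, 0.9381) | windmill J≥0.9381
J = 0.1838 → climb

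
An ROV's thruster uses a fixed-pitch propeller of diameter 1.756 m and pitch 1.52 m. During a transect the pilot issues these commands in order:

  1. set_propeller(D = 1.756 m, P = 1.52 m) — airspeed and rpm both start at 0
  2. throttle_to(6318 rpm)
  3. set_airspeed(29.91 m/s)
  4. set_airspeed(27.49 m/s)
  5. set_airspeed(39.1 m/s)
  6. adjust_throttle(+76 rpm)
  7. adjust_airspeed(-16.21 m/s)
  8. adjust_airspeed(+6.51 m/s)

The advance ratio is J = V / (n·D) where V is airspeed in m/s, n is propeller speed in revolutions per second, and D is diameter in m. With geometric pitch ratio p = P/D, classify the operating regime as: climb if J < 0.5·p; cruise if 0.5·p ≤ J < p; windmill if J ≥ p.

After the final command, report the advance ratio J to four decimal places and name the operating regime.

J = 0.1571, regime = climb

set_propeller: D = 1.756 m, P = 1.52 m (p = P/D = 0.865604); state ← (V=0, rpm=0)
throttle_to(6318): rpm ← 6318
set_airspeed(29.91): V ← 29.91 m/s
set_airspeed(27.49): V ← 27.49 m/s
set_airspeed(39.1): V ← 39.1 m/s
adjust_throttle(+76): rpm ← 6318 +76 = 6394
adjust_airspeed(-16.21): V ← 39.1 -16.21 = 22.89 m/s
adjust_airspeed(+6.51): V ← 22.89 +6.51 = 29.4 m/s
final state: V = 29.4 m/s, rpm = 6394 → n = rpm/60 = 106.566667 rev/s
J = V / (n·D) = 29.4 / (106.566667 × 1.756) = 0.157109
regime bands: climb J<0.4328 | cruise [0.4328, 0.8656) | windmill J≥0.8656
J = 0.1571 → climb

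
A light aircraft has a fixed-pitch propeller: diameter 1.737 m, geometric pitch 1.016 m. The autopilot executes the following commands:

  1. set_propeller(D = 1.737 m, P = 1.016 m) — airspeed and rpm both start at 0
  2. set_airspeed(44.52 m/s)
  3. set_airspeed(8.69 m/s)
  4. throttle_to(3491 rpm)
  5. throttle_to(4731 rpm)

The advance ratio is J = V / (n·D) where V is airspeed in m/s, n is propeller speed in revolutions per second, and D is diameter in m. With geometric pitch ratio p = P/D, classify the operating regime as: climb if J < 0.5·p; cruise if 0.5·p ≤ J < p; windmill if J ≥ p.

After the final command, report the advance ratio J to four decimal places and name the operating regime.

J = 0.0634, regime = climb

set_propeller: D = 1.737 m, P = 1.016 m (p = P/D = 0.584917); state ← (V=0, rpm=0)
set_airspeed(44.52): V ← 44.52 m/s
set_airspeed(8.69): V ← 8.69 m/s
throttle_to(3491): rpm ← 3491
throttle_to(4731): rpm ← 4731
final state: V = 8.69 m/s, rpm = 4731 → n = rpm/60 = 78.850000 rev/s
J = V / (n·D) = 8.69 / (78.850000 × 1.737) = 0.063448
regime bands: climb J<0.2925 | cruise [0.2925, 0.5849) | windmill J≥0.5849
J = 0.0634 → climb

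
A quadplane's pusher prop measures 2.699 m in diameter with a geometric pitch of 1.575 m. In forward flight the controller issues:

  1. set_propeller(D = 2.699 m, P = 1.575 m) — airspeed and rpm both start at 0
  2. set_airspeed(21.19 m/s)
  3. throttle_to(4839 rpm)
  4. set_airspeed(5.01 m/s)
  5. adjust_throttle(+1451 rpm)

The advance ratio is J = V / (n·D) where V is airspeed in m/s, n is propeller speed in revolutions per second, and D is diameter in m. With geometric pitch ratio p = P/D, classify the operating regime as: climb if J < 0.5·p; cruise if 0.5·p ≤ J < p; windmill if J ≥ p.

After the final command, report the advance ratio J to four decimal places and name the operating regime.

J = 0.0177, regime = climb

set_propeller: D = 2.699 m, P = 1.575 m (p = P/D = 0.583549); state ← (V=0, rpm=0)
set_airspeed(21.19): V ← 21.19 m/s
throttle_to(4839): rpm ← 4839
set_airspeed(5.01): V ← 5.01 m/s
adjust_throttle(+1451): rpm ← 4839 +1451 = 6290
final state: V = 5.01 m/s, rpm = 6290 → n = rpm/60 = 104.833333 rev/s
J = V / (n·D) = 5.01 / (104.833333 × 2.699) = 0.017707
regime bands: climb J<0.2918 | cruise [0.2918, 0.5835) | windmill J≥0.5835
J = 0.0177 → climb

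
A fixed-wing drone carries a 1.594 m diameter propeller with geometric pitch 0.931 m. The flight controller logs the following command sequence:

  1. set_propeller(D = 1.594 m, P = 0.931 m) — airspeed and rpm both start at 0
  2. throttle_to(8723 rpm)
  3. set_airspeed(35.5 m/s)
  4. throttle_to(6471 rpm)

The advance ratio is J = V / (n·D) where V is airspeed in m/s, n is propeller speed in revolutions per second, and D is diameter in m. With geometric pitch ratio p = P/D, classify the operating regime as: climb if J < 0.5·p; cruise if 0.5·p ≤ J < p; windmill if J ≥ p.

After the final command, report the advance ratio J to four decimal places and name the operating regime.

set_propeller: D = 1.594 m, P = 0.931 m (p = P/D = 0.584065); state ← (V=0, rpm=0)
throttle_to(8723): rpm ← 8723
set_airspeed(35.5): V ← 35.5 m/s
throttle_to(6471): rpm ← 6471
final state: V = 35.5 m/s, rpm = 6471 → n = rpm/60 = 107.850000 rev/s
J = V / (n·D) = 35.5 / (107.850000 × 1.594) = 0.206500
regime bands: climb J<0.2920 | cruise [0.2920, 0.5841) | windmill J≥0.5841
J = 0.2065 → climb

J = 0.2065, regime = climb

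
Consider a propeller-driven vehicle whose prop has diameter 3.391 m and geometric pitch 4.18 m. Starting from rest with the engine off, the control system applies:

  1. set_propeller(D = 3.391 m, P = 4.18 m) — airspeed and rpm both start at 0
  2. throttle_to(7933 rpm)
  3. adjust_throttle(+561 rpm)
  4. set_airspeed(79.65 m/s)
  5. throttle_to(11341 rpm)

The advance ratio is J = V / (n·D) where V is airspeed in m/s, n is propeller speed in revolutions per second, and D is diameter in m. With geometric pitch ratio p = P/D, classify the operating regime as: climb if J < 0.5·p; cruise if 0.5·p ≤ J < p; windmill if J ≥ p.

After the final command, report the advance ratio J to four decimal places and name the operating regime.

J = 0.1243, regime = climb

set_propeller: D = 3.391 m, P = 4.18 m (p = P/D = 1.232675); state ← (V=0, rpm=0)
throttle_to(7933): rpm ← 7933
adjust_throttle(+561): rpm ← 7933 +561 = 8494
set_airspeed(79.65): V ← 79.65 m/s
throttle_to(11341): rpm ← 11341
final state: V = 79.65 m/s, rpm = 11341 → n = rpm/60 = 189.016667 rev/s
J = V / (n·D) = 79.65 / (189.016667 × 3.391) = 0.124268
regime bands: climb J<0.6163 | cruise [0.6163, 1.2327) | windmill J≥1.2327
J = 0.1243 → climb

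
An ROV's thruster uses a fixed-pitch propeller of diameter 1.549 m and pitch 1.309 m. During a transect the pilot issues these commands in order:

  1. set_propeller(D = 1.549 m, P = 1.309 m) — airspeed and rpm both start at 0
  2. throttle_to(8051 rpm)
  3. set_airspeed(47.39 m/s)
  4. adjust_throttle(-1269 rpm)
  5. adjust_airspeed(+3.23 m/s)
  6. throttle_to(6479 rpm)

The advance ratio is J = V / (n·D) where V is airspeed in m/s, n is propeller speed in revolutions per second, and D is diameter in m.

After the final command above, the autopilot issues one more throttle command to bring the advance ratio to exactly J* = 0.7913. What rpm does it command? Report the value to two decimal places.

set_propeller: D = 1.549 m, P = 1.309 m (p = P/D = 0.845061); state ← (V=0, rpm=0)
throttle_to(8051): rpm ← 8051
set_airspeed(47.39): V ← 47.39 m/s
adjust_throttle(-1269): rpm ← 8051 -1269 = 6782
adjust_airspeed(+3.23): V ← 47.39 +3.23 = 50.62 m/s
throttle_to(6479): rpm ← 6479
final state: V = 50.62 m/s, rpm = 6479 → n = rpm/60 = 107.983333 rev/s
target J* = 0.7913; solve J* = V/(n·D) for n: n = V/(J*·D) = 50.62/(0.7913 × 1.549) = 41.298051 rev/s
rpm = 60·n = 2477.883066

rpm = 2477.88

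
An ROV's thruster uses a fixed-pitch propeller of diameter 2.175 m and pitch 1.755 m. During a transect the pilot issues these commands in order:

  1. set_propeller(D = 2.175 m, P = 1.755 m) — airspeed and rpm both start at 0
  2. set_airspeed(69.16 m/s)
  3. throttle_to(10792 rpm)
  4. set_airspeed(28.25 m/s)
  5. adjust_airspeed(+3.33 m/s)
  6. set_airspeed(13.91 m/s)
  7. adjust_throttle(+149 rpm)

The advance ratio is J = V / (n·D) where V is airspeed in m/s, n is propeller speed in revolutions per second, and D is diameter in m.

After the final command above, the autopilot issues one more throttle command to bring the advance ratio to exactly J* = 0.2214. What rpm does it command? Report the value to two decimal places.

rpm = 1733.17

set_propeller: D = 2.175 m, P = 1.755 m (p = P/D = 0.806897); state ← (V=0, rpm=0)
set_airspeed(69.16): V ← 69.16 m/s
throttle_to(10792): rpm ← 10792
set_airspeed(28.25): V ← 28.25 m/s
adjust_airspeed(+3.33): V ← 28.25 +3.33 = 31.58 m/s
set_airspeed(13.91): V ← 13.91 m/s
adjust_throttle(+149): rpm ← 10792 +149 = 10941
final state: V = 13.91 m/s, rpm = 10941 → n = rpm/60 = 182.350000 rev/s
target J* = 0.2214; solve J* = V/(n·D) for n: n = V/(J*·D) = 13.91/(0.2214 × 2.175) = 28.886189 rev/s
rpm = 60·n = 1733.171355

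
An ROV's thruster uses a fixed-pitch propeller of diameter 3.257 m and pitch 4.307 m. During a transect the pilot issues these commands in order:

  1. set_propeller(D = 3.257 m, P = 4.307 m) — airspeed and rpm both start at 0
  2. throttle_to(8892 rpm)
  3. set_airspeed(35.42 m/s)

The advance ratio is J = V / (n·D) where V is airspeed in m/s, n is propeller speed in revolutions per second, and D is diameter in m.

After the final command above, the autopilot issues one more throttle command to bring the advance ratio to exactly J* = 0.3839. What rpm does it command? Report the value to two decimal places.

rpm = 1699.67

set_propeller: D = 3.257 m, P = 4.307 m (p = P/D = 1.322383); state ← (V=0, rpm=0)
throttle_to(8892): rpm ← 8892
set_airspeed(35.42): V ← 35.42 m/s
final state: V = 35.42 m/s, rpm = 8892 → n = rpm/60 = 148.200000 rev/s
target J* = 0.3839; solve J* = V/(n·D) for n: n = V/(J*·D) = 35.42/(0.3839 × 3.257) = 28.327789 rev/s
rpm = 60·n = 1699.667368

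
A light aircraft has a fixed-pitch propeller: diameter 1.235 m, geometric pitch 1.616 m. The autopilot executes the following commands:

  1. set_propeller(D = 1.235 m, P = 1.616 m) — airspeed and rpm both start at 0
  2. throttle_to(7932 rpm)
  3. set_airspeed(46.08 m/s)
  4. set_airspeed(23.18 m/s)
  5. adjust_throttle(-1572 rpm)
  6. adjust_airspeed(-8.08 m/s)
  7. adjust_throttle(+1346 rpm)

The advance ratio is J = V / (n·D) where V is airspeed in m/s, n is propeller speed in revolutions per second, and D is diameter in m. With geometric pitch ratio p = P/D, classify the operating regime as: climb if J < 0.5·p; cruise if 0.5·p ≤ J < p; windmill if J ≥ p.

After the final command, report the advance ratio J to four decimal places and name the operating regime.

J = 0.0952, regime = climb

set_propeller: D = 1.235 m, P = 1.616 m (p = P/D = 1.308502); state ← (V=0, rpm=0)
throttle_to(7932): rpm ← 7932
set_airspeed(46.08): V ← 46.08 m/s
set_airspeed(23.18): V ← 23.18 m/s
adjust_throttle(-1572): rpm ← 7932 -1572 = 6360
adjust_airspeed(-8.08): V ← 23.18 -8.08 = 15.1 m/s
adjust_throttle(+1346): rpm ← 6360 +1346 = 7706
final state: V = 15.1 m/s, rpm = 7706 → n = rpm/60 = 128.433333 rev/s
J = V / (n·D) = 15.1 / (128.433333 × 1.235) = 0.095199
regime bands: climb J<0.6543 | cruise [0.6543, 1.3085) | windmill J≥1.3085
J = 0.0952 → climb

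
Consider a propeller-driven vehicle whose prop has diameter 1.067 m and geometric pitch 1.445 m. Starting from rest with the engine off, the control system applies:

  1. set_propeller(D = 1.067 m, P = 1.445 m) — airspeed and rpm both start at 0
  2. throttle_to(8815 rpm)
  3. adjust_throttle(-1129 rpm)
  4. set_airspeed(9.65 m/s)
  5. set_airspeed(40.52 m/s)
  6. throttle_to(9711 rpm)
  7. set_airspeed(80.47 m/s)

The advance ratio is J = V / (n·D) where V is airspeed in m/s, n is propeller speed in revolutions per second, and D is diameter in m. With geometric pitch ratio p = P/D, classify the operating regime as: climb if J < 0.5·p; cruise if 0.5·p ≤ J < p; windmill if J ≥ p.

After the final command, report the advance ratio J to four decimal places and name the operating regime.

J = 0.4660, regime = climb

set_propeller: D = 1.067 m, P = 1.445 m (p = P/D = 1.354264); state ← (V=0, rpm=0)
throttle_to(8815): rpm ← 8815
adjust_throttle(-1129): rpm ← 8815 -1129 = 7686
set_airspeed(9.65): V ← 9.65 m/s
set_airspeed(40.52): V ← 40.52 m/s
throttle_to(9711): rpm ← 9711
set_airspeed(80.47): V ← 80.47 m/s
final state: V = 80.47 m/s, rpm = 9711 → n = rpm/60 = 161.850000 rev/s
J = V / (n·D) = 80.47 / (161.850000 × 1.067) = 0.465969
regime bands: climb J<0.6771 | cruise [0.6771, 1.3543) | windmill J≥1.3543
J = 0.4660 → climb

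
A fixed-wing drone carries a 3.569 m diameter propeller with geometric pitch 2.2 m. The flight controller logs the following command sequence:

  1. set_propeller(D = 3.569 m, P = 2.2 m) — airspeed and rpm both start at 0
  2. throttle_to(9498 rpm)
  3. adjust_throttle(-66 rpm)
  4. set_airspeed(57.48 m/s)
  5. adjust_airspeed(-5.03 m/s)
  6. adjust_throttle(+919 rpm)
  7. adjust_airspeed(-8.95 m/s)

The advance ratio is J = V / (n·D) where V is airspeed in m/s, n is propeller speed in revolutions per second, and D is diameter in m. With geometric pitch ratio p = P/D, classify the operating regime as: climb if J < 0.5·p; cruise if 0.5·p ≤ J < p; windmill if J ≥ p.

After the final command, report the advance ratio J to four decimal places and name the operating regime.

set_propeller: D = 3.569 m, P = 2.2 m (p = P/D = 0.616419); state ← (V=0, rpm=0)
throttle_to(9498): rpm ← 9498
adjust_throttle(-66): rpm ← 9498 -66 = 9432
set_airspeed(57.48): V ← 57.48 m/s
adjust_airspeed(-5.03): V ← 57.48 -5.03 = 52.45 m/s
adjust_throttle(+919): rpm ← 9432 +919 = 10351
adjust_airspeed(-8.95): V ← 52.45 -8.95 = 43.5 m/s
final state: V = 43.5 m/s, rpm = 10351 → n = rpm/60 = 172.516667 rev/s
J = V / (n·D) = 43.5 / (172.516667 × 3.569) = 0.070650
regime bands: climb J<0.3082 | cruise [0.3082, 0.6164) | windmill J≥0.6164
J = 0.0706 → climb

J = 0.0706, regime = climb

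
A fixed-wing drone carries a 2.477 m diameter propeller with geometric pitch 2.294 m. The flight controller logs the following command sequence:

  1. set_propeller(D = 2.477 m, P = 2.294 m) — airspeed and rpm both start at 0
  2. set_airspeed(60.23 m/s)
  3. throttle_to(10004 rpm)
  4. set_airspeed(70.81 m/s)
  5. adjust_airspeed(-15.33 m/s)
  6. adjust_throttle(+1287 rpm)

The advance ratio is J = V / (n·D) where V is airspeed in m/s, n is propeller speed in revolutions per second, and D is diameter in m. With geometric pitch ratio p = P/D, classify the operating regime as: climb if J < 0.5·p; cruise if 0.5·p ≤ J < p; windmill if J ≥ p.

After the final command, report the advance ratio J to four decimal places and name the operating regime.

set_propeller: D = 2.477 m, P = 2.294 m (p = P/D = 0.926120); state ← (V=0, rpm=0)
set_airspeed(60.23): V ← 60.23 m/s
throttle_to(10004): rpm ← 10004
set_airspeed(70.81): V ← 70.81 m/s
adjust_airspeed(-15.33): V ← 70.81 -15.33 = 55.48 m/s
adjust_throttle(+1287): rpm ← 10004 +1287 = 11291
final state: V = 55.48 m/s, rpm = 11291 → n = rpm/60 = 188.183333 rev/s
J = V / (n·D) = 55.48 / (188.183333 × 2.477) = 0.119023
regime bands: climb J<0.4631 | cruise [0.4631, 0.9261) | windmill J≥0.9261
J = 0.1190 → climb

J = 0.1190, regime = climb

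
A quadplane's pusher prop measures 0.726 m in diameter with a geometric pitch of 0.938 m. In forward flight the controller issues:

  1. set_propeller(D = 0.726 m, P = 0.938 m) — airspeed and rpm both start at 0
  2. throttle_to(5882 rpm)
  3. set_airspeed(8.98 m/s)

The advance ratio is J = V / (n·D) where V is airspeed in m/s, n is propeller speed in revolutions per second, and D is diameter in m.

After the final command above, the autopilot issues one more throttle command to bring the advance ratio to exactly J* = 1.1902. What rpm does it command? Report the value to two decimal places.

rpm = 623.55

set_propeller: D = 0.726 m, P = 0.938 m (p = P/D = 1.292011); state ← (V=0, rpm=0)
throttle_to(5882): rpm ← 5882
set_airspeed(8.98): V ← 8.98 m/s
final state: V = 8.98 m/s, rpm = 5882 → n = rpm/60 = 98.033333 rev/s
target J* = 1.1902; solve J* = V/(n·D) for n: n = V/(J*·D) = 8.98/(1.1902 × 0.726) = 10.392494 rev/s
rpm = 60·n = 623.549622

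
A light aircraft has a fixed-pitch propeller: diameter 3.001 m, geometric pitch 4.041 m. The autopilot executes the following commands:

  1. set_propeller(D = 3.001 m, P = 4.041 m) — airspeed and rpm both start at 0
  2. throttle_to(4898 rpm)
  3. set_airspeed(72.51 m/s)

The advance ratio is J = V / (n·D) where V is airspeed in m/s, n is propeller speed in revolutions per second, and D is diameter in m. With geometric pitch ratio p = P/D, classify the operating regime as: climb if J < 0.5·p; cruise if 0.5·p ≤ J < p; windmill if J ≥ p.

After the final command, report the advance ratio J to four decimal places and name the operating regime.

set_propeller: D = 3.001 m, P = 4.041 m (p = P/D = 1.346551); state ← (V=0, rpm=0)
throttle_to(4898): rpm ← 4898
set_airspeed(72.51): V ← 72.51 m/s
final state: V = 72.51 m/s, rpm = 4898 → n = rpm/60 = 81.633333 rev/s
J = V / (n·D) = 72.51 / (81.633333 × 3.001) = 0.295981
regime bands: climb J<0.6733 | cruise [0.6733, 1.3466) | windmill J≥1.3466
J = 0.2960 → climb

J = 0.2960, regime = climb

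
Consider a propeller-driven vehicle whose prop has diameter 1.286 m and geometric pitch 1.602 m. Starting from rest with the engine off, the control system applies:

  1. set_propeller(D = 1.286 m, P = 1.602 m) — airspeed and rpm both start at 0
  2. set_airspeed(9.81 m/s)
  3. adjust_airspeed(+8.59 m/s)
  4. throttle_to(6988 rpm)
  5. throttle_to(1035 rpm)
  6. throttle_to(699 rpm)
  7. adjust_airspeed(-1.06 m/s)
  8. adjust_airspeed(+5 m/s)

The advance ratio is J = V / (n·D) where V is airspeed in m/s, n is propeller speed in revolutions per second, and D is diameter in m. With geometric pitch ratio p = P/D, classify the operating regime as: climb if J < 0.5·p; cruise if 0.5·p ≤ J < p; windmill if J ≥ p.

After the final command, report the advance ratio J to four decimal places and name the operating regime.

J = 1.4911, regime = windmill

set_propeller: D = 1.286 m, P = 1.602 m (p = P/D = 1.245723); state ← (V=0, rpm=0)
set_airspeed(9.81): V ← 9.81 m/s
adjust_airspeed(+8.59): V ← 9.81 +8.59 = 18.4 m/s
throttle_to(6988): rpm ← 6988
throttle_to(1035): rpm ← 1035
throttle_to(699): rpm ← 699
adjust_airspeed(-1.06): V ← 18.4 -1.06 = 17.34 m/s
adjust_airspeed(+5): V ← 17.34 +5 = 22.34 m/s
final state: V = 22.34 m/s, rpm = 699 → n = rpm/60 = 11.650000 rev/s
J = V / (n·D) = 22.34 / (11.650000 × 1.286) = 1.491133
regime bands: climb J<0.6229 | cruise [0.6229, 1.2457) | windmill J≥1.2457
J = 1.4911 → windmill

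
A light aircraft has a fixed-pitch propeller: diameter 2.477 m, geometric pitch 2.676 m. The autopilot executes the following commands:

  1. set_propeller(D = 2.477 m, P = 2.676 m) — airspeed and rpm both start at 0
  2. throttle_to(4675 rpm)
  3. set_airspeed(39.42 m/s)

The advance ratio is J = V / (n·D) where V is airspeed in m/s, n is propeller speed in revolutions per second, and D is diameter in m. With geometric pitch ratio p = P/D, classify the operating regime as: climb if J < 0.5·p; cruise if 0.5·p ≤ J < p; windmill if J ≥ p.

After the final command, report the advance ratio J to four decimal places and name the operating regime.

J = 0.2042, regime = climb

set_propeller: D = 2.477 m, P = 2.676 m (p = P/D = 1.080339); state ← (V=0, rpm=0)
throttle_to(4675): rpm ← 4675
set_airspeed(39.42): V ← 39.42 m/s
final state: V = 39.42 m/s, rpm = 4675 → n = rpm/60 = 77.916667 rev/s
J = V / (n·D) = 39.42 / (77.916667 × 2.477) = 0.204249
regime bands: climb J<0.5402 | cruise [0.5402, 1.0803) | windmill J≥1.0803
J = 0.2042 → climb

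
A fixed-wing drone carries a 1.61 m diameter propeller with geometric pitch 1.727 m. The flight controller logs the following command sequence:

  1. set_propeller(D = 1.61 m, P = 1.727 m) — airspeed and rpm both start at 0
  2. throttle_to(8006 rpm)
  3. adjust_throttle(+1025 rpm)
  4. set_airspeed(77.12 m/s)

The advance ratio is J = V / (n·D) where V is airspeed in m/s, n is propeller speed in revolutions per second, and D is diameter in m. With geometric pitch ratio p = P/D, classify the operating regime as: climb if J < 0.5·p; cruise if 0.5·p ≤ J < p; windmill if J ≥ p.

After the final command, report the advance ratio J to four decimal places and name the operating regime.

set_propeller: D = 1.61 m, P = 1.727 m (p = P/D = 1.072671); state ← (V=0, rpm=0)
throttle_to(8006): rpm ← 8006
adjust_throttle(+1025): rpm ← 8006 +1025 = 9031
set_airspeed(77.12): V ← 77.12 m/s
final state: V = 77.12 m/s, rpm = 9031 → n = rpm/60 = 150.516667 rev/s
J = V / (n·D) = 77.12 / (150.516667 × 1.61) = 0.318241
regime bands: climb J<0.5363 | cruise [0.5363, 1.0727) | windmill J≥1.0727
J = 0.3182 → climb

J = 0.3182, regime = climb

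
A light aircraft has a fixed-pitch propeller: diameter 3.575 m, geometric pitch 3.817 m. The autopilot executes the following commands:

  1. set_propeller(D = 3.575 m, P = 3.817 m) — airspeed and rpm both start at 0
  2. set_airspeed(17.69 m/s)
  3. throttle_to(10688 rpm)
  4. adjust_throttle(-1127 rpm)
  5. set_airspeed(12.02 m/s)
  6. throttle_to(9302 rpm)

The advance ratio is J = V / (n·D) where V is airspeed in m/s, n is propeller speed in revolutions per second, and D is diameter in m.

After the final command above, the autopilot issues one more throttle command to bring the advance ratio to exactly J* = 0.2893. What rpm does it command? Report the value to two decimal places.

set_propeller: D = 3.575 m, P = 3.817 m (p = P/D = 1.067692); state ← (V=0, rpm=0)
set_airspeed(17.69): V ← 17.69 m/s
throttle_to(10688): rpm ← 10688
adjust_throttle(-1127): rpm ← 10688 -1127 = 9561
set_airspeed(12.02): V ← 12.02 m/s
throttle_to(9302): rpm ← 9302
final state: V = 12.02 m/s, rpm = 9302 → n = rpm/60 = 155.033333 rev/s
target J* = 0.2893; solve J* = V/(n·D) for n: n = V/(J*·D) = 12.02/(0.2893 × 3.575) = 11.621976 rev/s
rpm = 60·n = 697.318582

rpm = 697.32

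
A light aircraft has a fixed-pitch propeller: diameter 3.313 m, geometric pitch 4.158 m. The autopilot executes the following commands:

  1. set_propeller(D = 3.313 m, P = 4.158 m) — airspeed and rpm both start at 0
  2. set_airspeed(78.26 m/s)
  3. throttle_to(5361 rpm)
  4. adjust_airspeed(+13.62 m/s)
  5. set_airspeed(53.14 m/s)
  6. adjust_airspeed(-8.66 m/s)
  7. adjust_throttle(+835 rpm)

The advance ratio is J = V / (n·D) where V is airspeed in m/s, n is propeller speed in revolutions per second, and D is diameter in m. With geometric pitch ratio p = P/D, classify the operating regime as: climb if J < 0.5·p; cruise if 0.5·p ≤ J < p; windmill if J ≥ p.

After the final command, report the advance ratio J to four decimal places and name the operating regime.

J = 0.1300, regime = climb

set_propeller: D = 3.313 m, P = 4.158 m (p = P/D = 1.255056); state ← (V=0, rpm=0)
set_airspeed(78.26): V ← 78.26 m/s
throttle_to(5361): rpm ← 5361
adjust_airspeed(+13.62): V ← 78.26 +13.62 = 91.88 m/s
set_airspeed(53.14): V ← 53.14 m/s
adjust_airspeed(-8.66): V ← 53.14 -8.66 = 44.48 m/s
adjust_throttle(+835): rpm ← 5361 +835 = 6196
final state: V = 44.48 m/s, rpm = 6196 → n = rpm/60 = 103.266667 rev/s
J = V / (n·D) = 44.48 / (103.266667 × 3.313) = 0.130012
regime bands: climb J<0.6275 | cruise [0.6275, 1.2551) | windmill J≥1.2551
J = 0.1300 → climb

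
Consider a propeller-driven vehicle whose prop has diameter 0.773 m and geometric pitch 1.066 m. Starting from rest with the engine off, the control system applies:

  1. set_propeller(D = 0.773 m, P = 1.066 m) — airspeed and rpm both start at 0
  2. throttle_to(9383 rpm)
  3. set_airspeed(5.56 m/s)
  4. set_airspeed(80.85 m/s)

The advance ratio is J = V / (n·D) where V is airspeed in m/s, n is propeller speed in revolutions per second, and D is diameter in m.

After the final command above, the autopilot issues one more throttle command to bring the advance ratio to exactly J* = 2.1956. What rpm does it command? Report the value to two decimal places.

rpm = 2858.24

set_propeller: D = 0.773 m, P = 1.066 m (p = P/D = 1.379043); state ← (V=0, rpm=0)
throttle_to(9383): rpm ← 9383
set_airspeed(5.56): V ← 5.56 m/s
set_airspeed(80.85): V ← 80.85 m/s
final state: V = 80.85 m/s, rpm = 9383 → n = rpm/60 = 156.383333 rev/s
target J* = 2.1956; solve J* = V/(n·D) for n: n = V/(J*·D) = 80.85/(2.1956 × 0.773) = 47.637319 rev/s
rpm = 60·n = 2858.239117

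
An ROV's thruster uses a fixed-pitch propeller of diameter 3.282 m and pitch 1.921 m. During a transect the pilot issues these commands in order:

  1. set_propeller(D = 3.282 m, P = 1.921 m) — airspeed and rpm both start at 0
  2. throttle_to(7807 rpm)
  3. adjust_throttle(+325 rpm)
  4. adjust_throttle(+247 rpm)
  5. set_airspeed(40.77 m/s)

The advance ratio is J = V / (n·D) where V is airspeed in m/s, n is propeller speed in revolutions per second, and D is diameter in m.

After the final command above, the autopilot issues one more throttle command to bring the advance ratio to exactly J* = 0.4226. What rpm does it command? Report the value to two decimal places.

rpm = 1763.70

set_propeller: D = 3.282 m, P = 1.921 m (p = P/D = 0.585314); state ← (V=0, rpm=0)
throttle_to(7807): rpm ← 7807
adjust_throttle(+325): rpm ← 7807 +325 = 8132
adjust_throttle(+247): rpm ← 8132 +247 = 8379
set_airspeed(40.77): V ← 40.77 m/s
final state: V = 40.77 m/s, rpm = 8379 → n = rpm/60 = 139.650000 rev/s
target J* = 0.4226; solve J* = V/(n·D) for n: n = V/(J*·D) = 40.77/(0.4226 × 3.282) = 29.394944 rev/s
rpm = 60·n = 1763.696660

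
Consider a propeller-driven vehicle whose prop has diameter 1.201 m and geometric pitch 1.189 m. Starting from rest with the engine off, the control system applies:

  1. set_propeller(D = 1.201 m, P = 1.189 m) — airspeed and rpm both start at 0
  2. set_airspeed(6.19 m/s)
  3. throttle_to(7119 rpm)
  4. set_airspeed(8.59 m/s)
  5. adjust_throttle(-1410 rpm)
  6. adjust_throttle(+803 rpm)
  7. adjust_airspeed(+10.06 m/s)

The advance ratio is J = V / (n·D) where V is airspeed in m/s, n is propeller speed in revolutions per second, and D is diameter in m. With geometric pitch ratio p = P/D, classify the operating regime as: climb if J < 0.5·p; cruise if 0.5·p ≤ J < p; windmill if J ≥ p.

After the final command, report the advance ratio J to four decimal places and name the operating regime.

J = 0.1431, regime = climb

set_propeller: D = 1.201 m, P = 1.189 m (p = P/D = 0.990008); state ← (V=0, rpm=0)
set_airspeed(6.19): V ← 6.19 m/s
throttle_to(7119): rpm ← 7119
set_airspeed(8.59): V ← 8.59 m/s
adjust_throttle(-1410): rpm ← 7119 -1410 = 5709
adjust_throttle(+803): rpm ← 5709 +803 = 6512
adjust_airspeed(+10.06): V ← 8.59 +10.06 = 18.65 m/s
final state: V = 18.65 m/s, rpm = 6512 → n = rpm/60 = 108.533333 rev/s
J = V / (n·D) = 18.65 / (108.533333 × 1.201) = 0.143078
regime bands: climb J<0.4950 | cruise [0.4950, 0.9900) | windmill J≥0.9900
J = 0.1431 → climb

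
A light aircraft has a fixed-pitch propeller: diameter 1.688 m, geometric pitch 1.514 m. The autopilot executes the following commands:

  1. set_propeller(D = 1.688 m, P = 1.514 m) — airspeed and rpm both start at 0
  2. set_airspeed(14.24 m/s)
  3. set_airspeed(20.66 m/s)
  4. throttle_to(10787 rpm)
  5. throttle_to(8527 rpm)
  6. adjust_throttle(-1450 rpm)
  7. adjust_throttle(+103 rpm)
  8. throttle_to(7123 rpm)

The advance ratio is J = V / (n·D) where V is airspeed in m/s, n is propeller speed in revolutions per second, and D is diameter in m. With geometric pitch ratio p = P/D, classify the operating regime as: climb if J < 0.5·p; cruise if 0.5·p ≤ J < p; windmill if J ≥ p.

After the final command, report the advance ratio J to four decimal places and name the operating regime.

set_propeller: D = 1.688 m, P = 1.514 m (p = P/D = 0.896919); state ← (V=0, rpm=0)
set_airspeed(14.24): V ← 14.24 m/s
set_airspeed(20.66): V ← 20.66 m/s
throttle_to(10787): rpm ← 10787
throttle_to(8527): rpm ← 8527
adjust_throttle(-1450): rpm ← 8527 -1450 = 7077
adjust_throttle(+103): rpm ← 7077 +103 = 7180
throttle_to(7123): rpm ← 7123
final state: V = 20.66 m/s, rpm = 7123 → n = rpm/60 = 118.716667 rev/s
J = V / (n·D) = 20.66 / (118.716667 × 1.688) = 0.103097
regime bands: climb J<0.4485 | cruise [0.4485, 0.8969) | windmill J≥0.8969
J = 0.1031 → climb

J = 0.1031, regime = climb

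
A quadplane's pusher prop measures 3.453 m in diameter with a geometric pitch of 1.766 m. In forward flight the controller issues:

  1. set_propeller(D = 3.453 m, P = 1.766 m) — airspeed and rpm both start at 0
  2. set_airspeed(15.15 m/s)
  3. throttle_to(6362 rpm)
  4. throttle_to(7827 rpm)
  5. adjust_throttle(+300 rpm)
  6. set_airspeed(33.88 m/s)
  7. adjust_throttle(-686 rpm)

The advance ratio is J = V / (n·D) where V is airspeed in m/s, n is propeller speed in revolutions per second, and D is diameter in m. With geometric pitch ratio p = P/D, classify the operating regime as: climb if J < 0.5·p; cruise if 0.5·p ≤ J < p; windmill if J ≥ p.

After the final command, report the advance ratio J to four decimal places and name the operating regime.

set_propeller: D = 3.453 m, P = 1.766 m (p = P/D = 0.511439); state ← (V=0, rpm=0)
set_airspeed(15.15): V ← 15.15 m/s
throttle_to(6362): rpm ← 6362
throttle_to(7827): rpm ← 7827
adjust_throttle(+300): rpm ← 7827 +300 = 8127
set_airspeed(33.88): V ← 33.88 m/s
adjust_throttle(-686): rpm ← 8127 -686 = 7441
final state: V = 33.88 m/s, rpm = 7441 → n = rpm/60 = 124.016667 rev/s
J = V / (n·D) = 33.88 / (124.016667 × 3.453) = 0.079116
regime bands: climb J<0.2557 | cruise [0.2557, 0.5114) | windmill J≥0.5114
J = 0.0791 → climb

J = 0.0791, regime = climb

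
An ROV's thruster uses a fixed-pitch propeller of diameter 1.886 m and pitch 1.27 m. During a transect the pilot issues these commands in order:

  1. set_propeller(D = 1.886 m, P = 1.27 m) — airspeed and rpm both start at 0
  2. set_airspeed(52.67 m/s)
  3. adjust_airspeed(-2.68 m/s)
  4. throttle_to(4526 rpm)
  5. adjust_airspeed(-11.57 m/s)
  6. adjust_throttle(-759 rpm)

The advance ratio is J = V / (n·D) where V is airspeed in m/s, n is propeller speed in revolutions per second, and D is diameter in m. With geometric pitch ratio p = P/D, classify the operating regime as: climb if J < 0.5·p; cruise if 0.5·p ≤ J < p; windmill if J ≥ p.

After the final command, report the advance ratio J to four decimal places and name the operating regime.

set_propeller: D = 1.886 m, P = 1.27 m (p = P/D = 0.673383); state ← (V=0, rpm=0)
set_airspeed(52.67): V ← 52.67 m/s
adjust_airspeed(-2.68): V ← 52.67 -2.68 = 49.99 m/s
throttle_to(4526): rpm ← 4526
adjust_airspeed(-11.57): V ← 49.99 -11.57 = 38.42 m/s
adjust_throttle(-759): rpm ← 4526 -759 = 3767
final state: V = 38.42 m/s, rpm = 3767 → n = rpm/60 = 62.783333 rev/s
J = V / (n·D) = 38.42 / (62.783333 × 1.886) = 0.324468
regime bands: climb J<0.3367 | cruise [0.3367, 0.6734) | windmill J≥0.6734
J = 0.3245 → climb

J = 0.3245, regime = climb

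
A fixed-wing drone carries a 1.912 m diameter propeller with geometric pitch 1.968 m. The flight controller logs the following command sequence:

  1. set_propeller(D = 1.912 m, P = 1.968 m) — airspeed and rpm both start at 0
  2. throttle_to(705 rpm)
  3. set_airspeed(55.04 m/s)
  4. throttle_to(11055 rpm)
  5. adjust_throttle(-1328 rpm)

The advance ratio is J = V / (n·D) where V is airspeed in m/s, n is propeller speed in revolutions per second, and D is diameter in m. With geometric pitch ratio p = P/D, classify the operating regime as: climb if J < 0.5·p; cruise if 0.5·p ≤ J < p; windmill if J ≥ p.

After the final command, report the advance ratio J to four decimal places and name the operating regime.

set_propeller: D = 1.912 m, P = 1.968 m (p = P/D = 1.029289); state ← (V=0, rpm=0)
throttle_to(705): rpm ← 705
set_airspeed(55.04): V ← 55.04 m/s
throttle_to(11055): rpm ← 11055
adjust_throttle(-1328): rpm ← 11055 -1328 = 9727
final state: V = 55.04 m/s, rpm = 9727 → n = rpm/60 = 162.116667 rev/s
J = V / (n·D) = 55.04 / (162.116667 × 1.912) = 0.177567
regime bands: climb J<0.5146 | cruise [0.5146, 1.0293) | windmill J≥1.0293
J = 0.1776 → climb

J = 0.1776, regime = climb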